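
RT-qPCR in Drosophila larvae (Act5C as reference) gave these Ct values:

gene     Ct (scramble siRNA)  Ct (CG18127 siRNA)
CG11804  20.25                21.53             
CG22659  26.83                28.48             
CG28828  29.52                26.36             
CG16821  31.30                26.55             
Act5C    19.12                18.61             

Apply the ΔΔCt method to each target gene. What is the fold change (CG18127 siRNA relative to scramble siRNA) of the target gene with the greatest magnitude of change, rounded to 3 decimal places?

CG11804: ΔΔCt = (21.53−18.61) − (20.25−19.12) = 2.92 − 1.13 = 1.79; fold change = 2^-1.79 = 0.289
CG22659: ΔΔCt = (28.48−18.61) − (26.83−19.12) = 9.87 − 7.71 = 2.16; fold change = 2^-2.16 = 0.224
CG28828: ΔΔCt = (26.36−18.61) − (29.52−19.12) = 7.75 − 10.40 = -2.65; fold change = 2^2.65 = 6.277
CG16821: ΔΔCt = (26.55−18.61) − (31.30−19.12) = 7.94 − 12.18 = -4.24; fold change = 2^4.24 = 18.896
CG16821 has the largest |ΔΔCt| = 4.24.

18.896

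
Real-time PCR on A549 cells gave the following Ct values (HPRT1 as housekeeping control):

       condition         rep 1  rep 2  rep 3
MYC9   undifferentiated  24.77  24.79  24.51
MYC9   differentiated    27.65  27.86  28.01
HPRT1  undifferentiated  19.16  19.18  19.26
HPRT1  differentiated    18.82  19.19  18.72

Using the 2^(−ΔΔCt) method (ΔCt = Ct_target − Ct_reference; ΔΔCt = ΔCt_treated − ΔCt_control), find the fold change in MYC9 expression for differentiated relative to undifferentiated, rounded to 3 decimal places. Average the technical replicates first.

Mean Ct: MYC9 undifferentiated 24.690; MYC9 differentiated 27.840; HPRT1 undifferentiated 19.200; HPRT1 differentiated 18.910
ΔCt(undifferentiated) = 24.690 − 19.200 = 5.490
ΔCt(differentiated) = 27.840 − 18.910 = 8.930
ΔΔCt = 8.930 − 5.490 = 3.440
Fold change = 2^(−3.440) = 0.0921

0.092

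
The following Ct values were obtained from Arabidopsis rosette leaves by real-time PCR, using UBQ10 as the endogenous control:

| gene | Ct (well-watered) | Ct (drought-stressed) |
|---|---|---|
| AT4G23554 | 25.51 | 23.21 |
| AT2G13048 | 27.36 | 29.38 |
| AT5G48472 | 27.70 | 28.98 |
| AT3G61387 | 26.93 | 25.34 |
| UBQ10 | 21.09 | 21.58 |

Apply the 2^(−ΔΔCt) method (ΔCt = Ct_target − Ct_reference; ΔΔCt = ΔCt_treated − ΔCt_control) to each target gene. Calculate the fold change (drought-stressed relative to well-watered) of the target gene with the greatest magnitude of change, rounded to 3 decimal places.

6.916

AT4G23554: ΔΔCt = (23.21−21.58) − (25.51−21.09) = 1.63 − 4.42 = -2.79; fold change = 2^2.79 = 6.916
AT2G13048: ΔΔCt = (29.38−21.58) − (27.36−21.09) = 7.80 − 6.27 = 1.53; fold change = 2^-1.53 = 0.346
AT5G48472: ΔΔCt = (28.98−21.58) − (27.70−21.09) = 7.40 − 6.61 = 0.79; fold change = 2^-0.79 = 0.578
AT3G61387: ΔΔCt = (25.34−21.58) − (26.93−21.09) = 3.76 − 5.84 = -2.08; fold change = 2^2.08 = 4.228
AT4G23554 has the largest |ΔΔCt| = 2.79.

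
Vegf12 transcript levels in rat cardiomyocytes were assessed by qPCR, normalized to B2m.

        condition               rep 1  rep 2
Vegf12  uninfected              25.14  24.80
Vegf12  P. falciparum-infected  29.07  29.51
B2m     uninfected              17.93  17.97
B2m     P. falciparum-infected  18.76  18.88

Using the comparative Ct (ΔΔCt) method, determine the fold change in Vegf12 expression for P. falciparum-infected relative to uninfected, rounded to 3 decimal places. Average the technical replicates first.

0.092

Mean Ct: Vegf12 uninfected 24.970; Vegf12 P. falciparum-infected 29.290; B2m uninfected 17.950; B2m P. falciparum-infected 18.820
ΔCt(uninfected) = 24.970 − 17.950 = 7.020
ΔCt(P. falciparum-infected) = 29.290 − 18.820 = 10.470
ΔΔCt = 10.470 − 7.020 = 3.450
Fold change = 2^(−3.450) = 0.0915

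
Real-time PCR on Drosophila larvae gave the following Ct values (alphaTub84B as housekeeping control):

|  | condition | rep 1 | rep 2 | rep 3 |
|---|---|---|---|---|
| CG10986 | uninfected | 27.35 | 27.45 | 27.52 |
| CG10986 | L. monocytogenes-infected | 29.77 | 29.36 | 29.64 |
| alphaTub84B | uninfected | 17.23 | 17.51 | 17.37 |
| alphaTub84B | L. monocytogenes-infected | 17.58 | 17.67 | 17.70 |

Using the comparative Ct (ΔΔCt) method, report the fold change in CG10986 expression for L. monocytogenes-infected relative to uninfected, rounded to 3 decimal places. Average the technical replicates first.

0.274

Mean Ct: CG10986 uninfected 27.440; CG10986 L. monocytogenes-infected 29.590; alphaTub84B uninfected 17.370; alphaTub84B L. monocytogenes-infected 17.650
ΔCt(uninfected) = 27.440 − 17.370 = 10.070
ΔCt(L. monocytogenes-infected) = 29.590 − 17.650 = 11.940
ΔΔCt = 11.940 − 10.070 = 1.870
Fold change = 2^(−1.870) = 0.2736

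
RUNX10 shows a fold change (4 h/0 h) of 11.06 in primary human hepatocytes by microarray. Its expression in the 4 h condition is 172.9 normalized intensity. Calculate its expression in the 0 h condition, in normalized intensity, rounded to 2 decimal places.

15.63

0 h expression = 172.9 / 11.06 = 15.63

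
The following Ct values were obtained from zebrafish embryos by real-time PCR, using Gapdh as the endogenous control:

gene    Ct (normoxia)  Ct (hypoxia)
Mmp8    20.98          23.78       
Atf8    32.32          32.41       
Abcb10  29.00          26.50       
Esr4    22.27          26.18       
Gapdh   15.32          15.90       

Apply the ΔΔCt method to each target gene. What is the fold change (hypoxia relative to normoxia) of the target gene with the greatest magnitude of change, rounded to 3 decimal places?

Mmp8: ΔΔCt = (23.78−15.90) − (20.98−15.32) = 7.88 − 5.66 = 2.22; fold change = 2^-2.22 = 0.215
Atf8: ΔΔCt = (32.41−15.90) − (32.32−15.32) = 16.51 − 17.00 = -0.49; fold change = 2^0.49 = 1.404
Abcb10: ΔΔCt = (26.50−15.90) − (29.00−15.32) = 10.60 − 13.68 = -3.08; fold change = 2^3.08 = 8.456
Esr4: ΔΔCt = (26.18−15.90) − (22.27−15.32) = 10.28 − 6.95 = 3.33; fold change = 2^-3.33 = 0.099
Esr4 has the largest |ΔΔCt| = 3.33.

0.099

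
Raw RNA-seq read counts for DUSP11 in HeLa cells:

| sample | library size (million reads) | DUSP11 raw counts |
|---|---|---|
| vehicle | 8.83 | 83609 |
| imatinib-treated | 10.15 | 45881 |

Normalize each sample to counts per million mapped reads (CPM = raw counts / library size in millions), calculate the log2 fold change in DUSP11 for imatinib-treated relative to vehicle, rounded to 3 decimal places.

CPM(vehicle) = 83609 / 8.83 = 9468.7429
CPM(imatinib-treated) = 45881 / 10.15 = 4520.2956
Fold change = 4520.2956 / 9468.7429 = 0.47739
log2(0.47739) = -1.0668

-1.067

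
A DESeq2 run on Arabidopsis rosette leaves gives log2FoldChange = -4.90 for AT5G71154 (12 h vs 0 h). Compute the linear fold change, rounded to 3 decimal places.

Fold change = 2^(-4.90) = 0.0335
That is, AT5G71154 drops to 3.3% of the 0 h level.

0.033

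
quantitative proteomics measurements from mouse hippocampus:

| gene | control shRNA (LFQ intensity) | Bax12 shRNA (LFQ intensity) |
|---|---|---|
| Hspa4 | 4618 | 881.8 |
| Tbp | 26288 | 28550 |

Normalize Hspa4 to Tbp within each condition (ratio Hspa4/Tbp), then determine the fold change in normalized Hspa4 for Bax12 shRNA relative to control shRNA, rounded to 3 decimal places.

Hspa4/Tbp (control shRNA) = 4618 / 26288 = 0.17567
Hspa4/Tbp (Bax12 shRNA) = 881.8 / 28550 = 0.030886
Fold change = 0.030886 / 0.17567 = 0.1758

0.176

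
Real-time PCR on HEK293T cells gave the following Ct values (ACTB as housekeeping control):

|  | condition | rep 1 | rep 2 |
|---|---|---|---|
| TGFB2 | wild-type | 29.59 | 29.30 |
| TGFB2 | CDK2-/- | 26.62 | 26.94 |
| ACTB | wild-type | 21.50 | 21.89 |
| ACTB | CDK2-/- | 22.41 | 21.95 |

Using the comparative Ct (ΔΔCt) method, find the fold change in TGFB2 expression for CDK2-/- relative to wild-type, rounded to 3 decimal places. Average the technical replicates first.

Mean Ct: TGFB2 wild-type 29.445; TGFB2 CDK2-/- 26.780; ACTB wild-type 21.695; ACTB CDK2-/- 22.180
ΔCt(wild-type) = 29.445 − 21.695 = 7.750
ΔCt(CDK2-/-) = 26.780 − 22.180 = 4.600
ΔΔCt = 4.600 − 7.750 = -3.150
Fold change = 2^(−(-3.150)) = 2^3.150 = 8.8766

8.877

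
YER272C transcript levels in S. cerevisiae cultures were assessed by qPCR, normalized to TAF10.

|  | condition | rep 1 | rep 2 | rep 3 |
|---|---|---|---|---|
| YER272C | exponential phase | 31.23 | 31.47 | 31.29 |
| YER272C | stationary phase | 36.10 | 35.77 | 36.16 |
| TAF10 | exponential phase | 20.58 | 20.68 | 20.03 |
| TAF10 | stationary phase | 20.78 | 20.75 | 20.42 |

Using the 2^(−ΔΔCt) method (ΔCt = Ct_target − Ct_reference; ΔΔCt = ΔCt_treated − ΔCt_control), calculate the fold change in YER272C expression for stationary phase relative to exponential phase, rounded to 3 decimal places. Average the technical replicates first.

Mean Ct: YER272C exponential phase 31.330; YER272C stationary phase 36.010; TAF10 exponential phase 20.430; TAF10 stationary phase 20.650
ΔCt(exponential phase) = 31.330 − 20.430 = 10.900
ΔCt(stationary phase) = 36.010 − 20.650 = 15.360
ΔΔCt = 15.360 − 10.900 = 4.460
Fold change = 2^(−4.460) = 0.0454

0.045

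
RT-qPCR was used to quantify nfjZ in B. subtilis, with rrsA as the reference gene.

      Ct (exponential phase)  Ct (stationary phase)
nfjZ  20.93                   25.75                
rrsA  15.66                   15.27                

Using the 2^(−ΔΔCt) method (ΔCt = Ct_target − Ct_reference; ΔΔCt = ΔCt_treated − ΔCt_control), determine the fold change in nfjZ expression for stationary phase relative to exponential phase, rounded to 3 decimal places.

ΔCt(exponential phase) = 20.930 − 15.660 = 5.270
ΔCt(stationary phase) = 25.750 − 15.270 = 10.480
ΔΔCt = 10.480 − 5.270 = 5.210
Fold change = 2^(−5.210) = 0.0270

0.027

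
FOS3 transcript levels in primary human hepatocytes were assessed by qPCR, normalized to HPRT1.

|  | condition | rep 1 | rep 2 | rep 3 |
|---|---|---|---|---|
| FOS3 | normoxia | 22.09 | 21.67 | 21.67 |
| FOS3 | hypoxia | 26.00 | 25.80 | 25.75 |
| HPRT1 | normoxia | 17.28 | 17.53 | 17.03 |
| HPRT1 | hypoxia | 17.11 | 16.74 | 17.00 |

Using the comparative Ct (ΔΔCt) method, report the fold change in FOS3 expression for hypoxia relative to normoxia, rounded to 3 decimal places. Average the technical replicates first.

Mean Ct: FOS3 normoxia 21.810; FOS3 hypoxia 25.850; HPRT1 normoxia 17.280; HPRT1 hypoxia 16.950
ΔCt(normoxia) = 21.810 − 17.280 = 4.530
ΔCt(hypoxia) = 25.850 − 16.950 = 8.900
ΔΔCt = 8.900 − 4.530 = 4.370
Fold change = 2^(−4.370) = 0.0484

0.048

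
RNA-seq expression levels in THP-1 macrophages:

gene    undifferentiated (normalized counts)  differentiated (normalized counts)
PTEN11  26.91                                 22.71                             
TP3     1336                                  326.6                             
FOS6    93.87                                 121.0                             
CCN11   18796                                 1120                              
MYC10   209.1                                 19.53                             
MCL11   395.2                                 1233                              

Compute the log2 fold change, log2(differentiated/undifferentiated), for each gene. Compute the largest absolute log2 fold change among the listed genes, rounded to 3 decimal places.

log2(22.71/26.91) = -0.245  (PTEN11)
log2(326.6/1336) = -2.032  (TP3)
log2(121.0/93.87) = 0.366  (FOS6)
log2(1120/18796) = -4.069  (CCN11)
log2(19.53/209.1) = -3.420  (MYC10)
log2(1233/395.2) = 1.642  (MCL11)
The largest magnitude belongs to CCN11.

4.069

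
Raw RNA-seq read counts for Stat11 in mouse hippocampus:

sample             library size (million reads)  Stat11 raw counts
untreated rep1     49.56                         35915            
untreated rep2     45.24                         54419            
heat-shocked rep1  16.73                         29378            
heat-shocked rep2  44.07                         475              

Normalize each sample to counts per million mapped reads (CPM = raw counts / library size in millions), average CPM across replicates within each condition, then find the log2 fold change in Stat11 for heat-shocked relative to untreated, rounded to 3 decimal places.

CPM(untreated rep1) = 35915 / 49.56 = 724.6772
CPM(untreated rep2) = 54419 / 45.24 = 1202.8957
CPM(heat-shocked rep1) = 29378 / 16.73 = 1756.0072
CPM(heat-shocked rep2) = 475 / 44.07 = 10.7783
mean CPM(untreated) = 963.7864; mean CPM(heat-shocked) = 883.3927
Fold change = 883.3927 / 963.7864 = 0.91659
log2(0.91659) = -0.1257

-0.126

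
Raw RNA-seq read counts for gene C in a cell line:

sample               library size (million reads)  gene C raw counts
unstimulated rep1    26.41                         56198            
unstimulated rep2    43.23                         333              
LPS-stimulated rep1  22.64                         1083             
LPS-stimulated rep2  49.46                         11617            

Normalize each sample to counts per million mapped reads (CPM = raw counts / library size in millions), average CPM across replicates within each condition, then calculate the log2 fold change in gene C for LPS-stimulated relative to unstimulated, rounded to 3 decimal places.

CPM(unstimulated rep1) = 56198 / 26.41 = 2127.9061
CPM(unstimulated rep2) = 333 / 43.23 = 7.7030
CPM(LPS-stimulated rep1) = 1083 / 22.64 = 47.8357
CPM(LPS-stimulated rep2) = 11617 / 49.46 = 234.8767
mean CPM(unstimulated) = 1067.8045; mean CPM(LPS-stimulated) = 141.3562
Fold change = 141.3562 / 1067.8045 = 0.13238
log2(0.13238) = -2.9172

-2.917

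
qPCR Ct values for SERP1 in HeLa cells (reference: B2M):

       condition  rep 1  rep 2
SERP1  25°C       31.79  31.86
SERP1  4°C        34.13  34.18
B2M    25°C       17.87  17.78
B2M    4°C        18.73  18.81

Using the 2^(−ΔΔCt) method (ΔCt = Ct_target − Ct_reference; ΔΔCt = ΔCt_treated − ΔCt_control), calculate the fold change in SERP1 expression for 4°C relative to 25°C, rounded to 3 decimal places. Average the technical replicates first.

Mean Ct: SERP1 25°C 31.825; SERP1 4°C 34.155; B2M 25°C 17.825; B2M 4°C 18.770
ΔCt(25°C) = 31.825 − 17.825 = 14.000
ΔCt(4°C) = 34.155 − 18.770 = 15.385
ΔΔCt = 15.385 − 14.000 = 1.385
Fold change = 2^(−1.385) = 0.3829

0.383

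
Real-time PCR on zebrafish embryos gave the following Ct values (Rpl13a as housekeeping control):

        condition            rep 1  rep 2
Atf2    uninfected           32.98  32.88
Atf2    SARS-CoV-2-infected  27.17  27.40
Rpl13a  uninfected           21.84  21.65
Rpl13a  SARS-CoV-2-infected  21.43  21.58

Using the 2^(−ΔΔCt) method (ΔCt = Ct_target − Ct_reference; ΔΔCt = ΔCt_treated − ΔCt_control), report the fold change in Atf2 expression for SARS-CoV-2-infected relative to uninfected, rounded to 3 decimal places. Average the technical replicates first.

Mean Ct: Atf2 uninfected 32.930; Atf2 SARS-CoV-2-infected 27.285; Rpl13a uninfected 21.745; Rpl13a SARS-CoV-2-infected 21.505
ΔCt(uninfected) = 32.930 − 21.745 = 11.185
ΔCt(SARS-CoV-2-infected) = 27.285 − 21.505 = 5.780
ΔΔCt = 5.780 − 11.185 = -5.405
Fold change = 2^(−(-5.405)) = 2^5.405 = 42.3708

42.371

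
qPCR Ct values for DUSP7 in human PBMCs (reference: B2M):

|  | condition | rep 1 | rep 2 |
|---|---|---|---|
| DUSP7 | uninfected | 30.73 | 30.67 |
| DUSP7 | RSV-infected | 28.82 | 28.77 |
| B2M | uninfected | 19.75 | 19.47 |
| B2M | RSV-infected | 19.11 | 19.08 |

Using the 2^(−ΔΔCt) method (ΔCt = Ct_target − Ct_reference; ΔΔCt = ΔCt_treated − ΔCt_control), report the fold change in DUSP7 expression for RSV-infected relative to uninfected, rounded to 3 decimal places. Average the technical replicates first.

2.621

Mean Ct: DUSP7 uninfected 30.700; DUSP7 RSV-infected 28.795; B2M uninfected 19.610; B2M RSV-infected 19.095
ΔCt(uninfected) = 30.700 − 19.610 = 11.090
ΔCt(RSV-infected) = 28.795 − 19.095 = 9.700
ΔΔCt = 9.700 − 11.090 = -1.390
Fold change = 2^(−(-1.390)) = 2^1.390 = 2.6208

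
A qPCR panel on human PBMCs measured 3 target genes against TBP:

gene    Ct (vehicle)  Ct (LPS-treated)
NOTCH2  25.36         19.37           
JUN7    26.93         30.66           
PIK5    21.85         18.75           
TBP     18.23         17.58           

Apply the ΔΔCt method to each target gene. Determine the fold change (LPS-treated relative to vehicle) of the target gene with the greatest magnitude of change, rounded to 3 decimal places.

NOTCH2: ΔΔCt = (19.37−17.58) − (25.36−18.23) = 1.79 − 7.13 = -5.34; fold change = 2^5.34 = 40.504
JUN7: ΔΔCt = (30.66−17.58) − (26.93−18.23) = 13.08 − 8.70 = 4.38; fold change = 2^-4.38 = 0.048
PIK5: ΔΔCt = (18.75−17.58) − (21.85−18.23) = 1.17 − 3.62 = -2.45; fold change = 2^2.45 = 5.464
NOTCH2 has the largest |ΔΔCt| = 5.34.

40.504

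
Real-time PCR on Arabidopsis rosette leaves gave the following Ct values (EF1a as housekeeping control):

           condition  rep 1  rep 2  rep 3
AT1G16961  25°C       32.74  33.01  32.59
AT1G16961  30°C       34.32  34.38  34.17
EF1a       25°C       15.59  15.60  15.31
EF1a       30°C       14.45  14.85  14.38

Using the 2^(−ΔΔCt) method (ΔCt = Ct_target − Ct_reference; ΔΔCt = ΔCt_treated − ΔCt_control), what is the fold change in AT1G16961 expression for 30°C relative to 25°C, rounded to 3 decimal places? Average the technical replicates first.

0.183

Mean Ct: AT1G16961 25°C 32.780; AT1G16961 30°C 34.290; EF1a 25°C 15.500; EF1a 30°C 14.560
ΔCt(25°C) = 32.780 − 15.500 = 17.280
ΔCt(30°C) = 34.290 − 14.560 = 19.730
ΔΔCt = 19.730 − 17.280 = 2.450
Fold change = 2^(−2.450) = 0.1830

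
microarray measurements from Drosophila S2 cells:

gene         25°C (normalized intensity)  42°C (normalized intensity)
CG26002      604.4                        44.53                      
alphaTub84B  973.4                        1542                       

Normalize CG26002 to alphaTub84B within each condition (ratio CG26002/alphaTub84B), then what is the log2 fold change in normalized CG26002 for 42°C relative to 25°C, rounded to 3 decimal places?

-4.426

CG26002/alphaTub84B (25°C) = 604.4 / 973.4 = 0.62092
CG26002/alphaTub84B (42°C) = 44.53 / 1542 = 0.028878
Fold change = 0.028878 / 0.62092 = 0.0465
log2(0.0465) = -4.4264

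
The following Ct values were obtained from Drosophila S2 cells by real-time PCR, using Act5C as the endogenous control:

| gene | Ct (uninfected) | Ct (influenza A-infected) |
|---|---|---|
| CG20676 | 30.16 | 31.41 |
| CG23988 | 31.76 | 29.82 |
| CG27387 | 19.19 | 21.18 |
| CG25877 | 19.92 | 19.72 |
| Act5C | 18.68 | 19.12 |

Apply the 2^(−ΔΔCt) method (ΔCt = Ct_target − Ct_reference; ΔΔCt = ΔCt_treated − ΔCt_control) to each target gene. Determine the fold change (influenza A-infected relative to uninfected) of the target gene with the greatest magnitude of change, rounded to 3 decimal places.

5.205

CG20676: ΔΔCt = (31.41−19.12) − (30.16−18.68) = 12.29 − 11.48 = 0.81; fold change = 2^-0.81 = 0.570
CG23988: ΔΔCt = (29.82−19.12) − (31.76−18.68) = 10.70 − 13.08 = -2.38; fold change = 2^2.38 = 5.205
CG27387: ΔΔCt = (21.18−19.12) − (19.19−18.68) = 2.06 − 0.51 = 1.55; fold change = 2^-1.55 = 0.342
CG25877: ΔΔCt = (19.72−19.12) − (19.92−18.68) = 0.60 − 1.24 = -0.64; fold change = 2^0.64 = 1.558
CG23988 has the largest |ΔΔCt| = 2.38.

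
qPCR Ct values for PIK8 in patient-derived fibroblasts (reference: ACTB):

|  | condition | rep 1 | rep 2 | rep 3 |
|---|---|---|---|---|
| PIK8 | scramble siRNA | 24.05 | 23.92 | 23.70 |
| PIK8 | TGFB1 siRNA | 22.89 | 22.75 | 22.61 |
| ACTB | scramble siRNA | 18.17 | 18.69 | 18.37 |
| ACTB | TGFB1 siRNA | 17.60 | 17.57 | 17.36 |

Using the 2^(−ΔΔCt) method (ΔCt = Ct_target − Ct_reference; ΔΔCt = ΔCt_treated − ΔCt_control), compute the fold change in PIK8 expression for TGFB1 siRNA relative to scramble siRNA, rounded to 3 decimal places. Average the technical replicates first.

1.181

Mean Ct: PIK8 scramble siRNA 23.890; PIK8 TGFB1 siRNA 22.750; ACTB scramble siRNA 18.410; ACTB TGFB1 siRNA 17.510
ΔCt(scramble siRNA) = 23.890 − 18.410 = 5.480
ΔCt(TGFB1 siRNA) = 22.750 − 17.510 = 5.240
ΔΔCt = 5.240 − 5.480 = -0.240
Fold change = 2^(−(-0.240)) = 2^0.240 = 1.1810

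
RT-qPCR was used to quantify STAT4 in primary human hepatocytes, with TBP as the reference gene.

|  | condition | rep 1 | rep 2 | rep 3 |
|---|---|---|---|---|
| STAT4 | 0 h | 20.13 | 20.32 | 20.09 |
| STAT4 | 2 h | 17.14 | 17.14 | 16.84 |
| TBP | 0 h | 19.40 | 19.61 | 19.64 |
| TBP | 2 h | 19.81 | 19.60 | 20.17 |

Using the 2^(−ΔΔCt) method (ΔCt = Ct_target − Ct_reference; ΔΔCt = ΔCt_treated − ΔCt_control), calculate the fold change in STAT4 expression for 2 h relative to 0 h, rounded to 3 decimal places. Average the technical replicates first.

10.928

Mean Ct: STAT4 0 h 20.180; STAT4 2 h 17.040; TBP 0 h 19.550; TBP 2 h 19.860
ΔCt(0 h) = 20.180 − 19.550 = 0.630
ΔCt(2 h) = 17.040 − 19.860 = -2.820
ΔΔCt = -2.820 − 0.630 = -3.450
Fold change = 2^(−(-3.450)) = 2^3.450 = 10.9283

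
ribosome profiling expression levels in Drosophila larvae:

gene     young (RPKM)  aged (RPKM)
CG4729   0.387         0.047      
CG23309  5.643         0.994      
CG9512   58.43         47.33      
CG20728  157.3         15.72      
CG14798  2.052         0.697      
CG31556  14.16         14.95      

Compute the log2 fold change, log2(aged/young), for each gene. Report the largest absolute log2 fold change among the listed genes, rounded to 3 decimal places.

log2(0.047/0.387) = -3.042  (CG4729)
log2(0.994/5.643) = -2.505  (CG23309)
log2(47.33/58.43) = -0.304  (CG9512)
log2(15.72/157.3) = -3.323  (CG20728)
log2(0.697/2.052) = -1.558  (CG14798)
log2(14.95/14.16) = 0.078  (CG31556)
The largest magnitude belongs to CG20728.

3.323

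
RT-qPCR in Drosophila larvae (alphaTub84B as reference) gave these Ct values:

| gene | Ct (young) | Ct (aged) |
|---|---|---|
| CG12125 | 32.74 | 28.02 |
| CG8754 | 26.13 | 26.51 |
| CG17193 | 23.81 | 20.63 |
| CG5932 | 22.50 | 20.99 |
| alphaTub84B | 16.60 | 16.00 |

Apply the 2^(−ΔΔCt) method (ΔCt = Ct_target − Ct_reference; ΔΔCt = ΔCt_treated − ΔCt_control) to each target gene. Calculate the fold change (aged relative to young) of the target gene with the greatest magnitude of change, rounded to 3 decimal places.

17.388

CG12125: ΔΔCt = (28.02−16.00) − (32.74−16.60) = 12.02 − 16.14 = -4.12; fold change = 2^4.12 = 17.388
CG8754: ΔΔCt = (26.51−16.00) − (26.13−16.60) = 10.51 − 9.53 = 0.98; fold change = 2^-0.98 = 0.507
CG17193: ΔΔCt = (20.63−16.00) − (23.81−16.60) = 4.63 − 7.21 = -2.58; fold change = 2^2.58 = 5.979
CG5932: ΔΔCt = (20.99−16.00) − (22.50−16.60) = 4.99 − 5.90 = -0.91; fold change = 2^0.91 = 1.879
CG12125 has the largest |ΔΔCt| = 4.12.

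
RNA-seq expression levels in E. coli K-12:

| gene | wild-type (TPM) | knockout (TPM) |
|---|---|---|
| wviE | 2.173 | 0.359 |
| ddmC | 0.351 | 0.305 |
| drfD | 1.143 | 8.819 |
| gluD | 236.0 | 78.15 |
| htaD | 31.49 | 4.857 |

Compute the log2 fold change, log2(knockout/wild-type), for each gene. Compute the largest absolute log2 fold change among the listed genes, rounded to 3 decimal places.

log2(0.359/2.173) = -2.598  (wviE)
log2(0.305/0.351) = -0.203  (ddmC)
log2(8.819/1.143) = 2.948  (drfD)
log2(78.15/236.0) = -1.594  (gluD)
log2(4.857/31.49) = -2.697  (htaD)
The largest magnitude belongs to drfD.

2.948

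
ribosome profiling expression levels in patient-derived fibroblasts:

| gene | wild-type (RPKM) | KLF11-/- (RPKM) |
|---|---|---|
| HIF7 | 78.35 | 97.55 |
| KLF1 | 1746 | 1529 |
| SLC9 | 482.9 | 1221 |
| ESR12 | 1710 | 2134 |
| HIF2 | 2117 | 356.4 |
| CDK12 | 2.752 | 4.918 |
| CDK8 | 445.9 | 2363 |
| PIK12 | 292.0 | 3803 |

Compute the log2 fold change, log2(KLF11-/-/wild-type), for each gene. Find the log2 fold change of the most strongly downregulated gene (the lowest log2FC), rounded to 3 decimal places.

-2.570

log2(97.55/78.35) = 0.316  (HIF7)
log2(1529/1746) = -0.191  (KLF1)
log2(1221/482.9) = 1.338  (SLC9)
log2(2134/1710) = 0.320  (ESR12)
log2(356.4/2117) = -2.570  (HIF2)
log2(4.918/2.752) = 0.838  (CDK12)
log2(2363/445.9) = 2.406  (CDK8)
log2(3803/292.0) = 3.703  (PIK12)
HIF2 is most strongly downregulated.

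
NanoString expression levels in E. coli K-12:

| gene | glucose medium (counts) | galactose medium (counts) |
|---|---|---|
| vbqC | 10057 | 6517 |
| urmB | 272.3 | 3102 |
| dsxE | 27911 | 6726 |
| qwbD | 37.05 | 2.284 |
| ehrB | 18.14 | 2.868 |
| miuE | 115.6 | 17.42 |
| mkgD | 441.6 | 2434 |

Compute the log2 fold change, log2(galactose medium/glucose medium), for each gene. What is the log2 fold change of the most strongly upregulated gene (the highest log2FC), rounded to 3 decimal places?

3.510

log2(6517/10057) = -0.626  (vbqC)
log2(3102/272.3) = 3.510  (urmB)
log2(6726/27911) = -2.053  (dsxE)
log2(2.284/37.05) = -4.020  (qwbD)
log2(2.868/18.14) = -2.661  (ehrB)
log2(17.42/115.6) = -2.730  (miuE)
log2(2434/441.6) = 2.463  (mkgD)
urmB is most strongly upregulated.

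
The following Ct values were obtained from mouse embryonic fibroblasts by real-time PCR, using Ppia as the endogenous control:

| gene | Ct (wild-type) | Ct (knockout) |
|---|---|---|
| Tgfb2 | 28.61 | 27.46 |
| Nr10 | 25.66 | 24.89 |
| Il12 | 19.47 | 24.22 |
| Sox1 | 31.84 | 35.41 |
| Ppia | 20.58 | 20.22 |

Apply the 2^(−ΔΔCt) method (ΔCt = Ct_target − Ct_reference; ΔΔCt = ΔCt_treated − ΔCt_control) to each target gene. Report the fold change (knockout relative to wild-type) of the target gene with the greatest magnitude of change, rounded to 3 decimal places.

Tgfb2: ΔΔCt = (27.46−20.22) − (28.61−20.58) = 7.24 − 8.03 = -0.79; fold change = 2^0.79 = 1.729
Nr10: ΔΔCt = (24.89−20.22) − (25.66−20.58) = 4.67 − 5.08 = -0.41; fold change = 2^0.41 = 1.329
Il12: ΔΔCt = (24.22−20.22) − (19.47−20.58) = 4.00 − (-1.11) = 5.11; fold change = 2^-5.11 = 0.029
Sox1: ΔΔCt = (35.41−20.22) − (31.84−20.58) = 15.19 − 11.26 = 3.93; fold change = 2^-3.93 = 0.066
Il12 has the largest |ΔΔCt| = 5.11.

0.029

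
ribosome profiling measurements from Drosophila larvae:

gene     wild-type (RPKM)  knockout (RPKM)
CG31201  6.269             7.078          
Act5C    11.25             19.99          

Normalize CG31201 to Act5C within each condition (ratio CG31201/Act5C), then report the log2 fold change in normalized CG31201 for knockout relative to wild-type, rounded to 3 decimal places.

CG31201/Act5C (wild-type) = 6.269 / 11.25 = 0.55724
CG31201/Act5C (knockout) = 7.078 / 19.99 = 0.35408
Fold change = 0.35408 / 0.55724 = 0.6354
log2(0.6354) = -0.6542

-0.654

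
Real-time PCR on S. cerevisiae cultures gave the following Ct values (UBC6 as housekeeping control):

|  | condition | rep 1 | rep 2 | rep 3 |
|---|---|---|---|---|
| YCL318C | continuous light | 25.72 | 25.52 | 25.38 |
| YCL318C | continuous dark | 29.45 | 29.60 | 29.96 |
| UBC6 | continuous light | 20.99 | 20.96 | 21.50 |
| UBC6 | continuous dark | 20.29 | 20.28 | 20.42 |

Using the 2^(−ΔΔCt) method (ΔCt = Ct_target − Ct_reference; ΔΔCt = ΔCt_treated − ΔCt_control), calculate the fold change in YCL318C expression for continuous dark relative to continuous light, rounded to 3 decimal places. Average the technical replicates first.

0.032

Mean Ct: YCL318C continuous light 25.540; YCL318C continuous dark 29.670; UBC6 continuous light 21.150; UBC6 continuous dark 20.330
ΔCt(continuous light) = 25.540 − 21.150 = 4.390
ΔCt(continuous dark) = 29.670 − 20.330 = 9.340
ΔΔCt = 9.340 − 4.390 = 4.950
Fold change = 2^(−4.950) = 0.0324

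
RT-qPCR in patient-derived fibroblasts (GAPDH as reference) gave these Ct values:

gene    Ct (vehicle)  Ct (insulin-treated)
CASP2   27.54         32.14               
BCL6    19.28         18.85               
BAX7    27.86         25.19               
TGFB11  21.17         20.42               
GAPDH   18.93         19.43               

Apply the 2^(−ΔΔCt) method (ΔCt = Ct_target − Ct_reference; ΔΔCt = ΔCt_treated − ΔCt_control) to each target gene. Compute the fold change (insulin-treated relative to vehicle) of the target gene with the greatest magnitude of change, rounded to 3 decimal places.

CASP2: ΔΔCt = (32.14−19.43) − (27.54−18.93) = 12.71 − 8.61 = 4.10; fold change = 2^-4.10 = 0.058
BCL6: ΔΔCt = (18.85−19.43) − (19.28−18.93) = -0.58 − 0.35 = -0.93; fold change = 2^0.93 = 1.905
BAX7: ΔΔCt = (25.19−19.43) − (27.86−18.93) = 5.76 − 8.93 = -3.17; fold change = 2^3.17 = 9.000
TGFB11: ΔΔCt = (20.42−19.43) − (21.17−18.93) = 0.99 − 2.24 = -1.25; fold change = 2^1.25 = 2.378
CASP2 has the largest |ΔΔCt| = 4.10.

0.058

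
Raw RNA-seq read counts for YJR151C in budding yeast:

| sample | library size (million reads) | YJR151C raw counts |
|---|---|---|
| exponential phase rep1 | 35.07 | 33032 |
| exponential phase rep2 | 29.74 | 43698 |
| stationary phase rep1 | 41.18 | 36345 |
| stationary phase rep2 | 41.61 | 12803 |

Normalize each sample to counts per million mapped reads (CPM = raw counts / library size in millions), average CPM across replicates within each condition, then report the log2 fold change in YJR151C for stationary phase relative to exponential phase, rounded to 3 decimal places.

CPM(exponential phase rep1) = 33032 / 35.07 = 941.8877
CPM(exponential phase rep2) = 43698 / 29.74 = 1469.3342
CPM(stationary phase rep1) = 36345 / 41.18 = 882.5886
CPM(stationary phase rep2) = 12803 / 41.61 = 307.6905
mean CPM(exponential phase) = 1205.6109; mean CPM(stationary phase) = 595.1395
Fold change = 595.1395 / 1205.6109 = 0.49364
log2(0.49364) = -1.0185

-1.018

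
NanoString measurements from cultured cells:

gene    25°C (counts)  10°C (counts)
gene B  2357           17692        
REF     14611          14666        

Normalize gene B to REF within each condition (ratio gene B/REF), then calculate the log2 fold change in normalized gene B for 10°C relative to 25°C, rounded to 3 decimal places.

2.903

gene B/REF (25°C) = 2357 / 14611 = 0.16132
gene B/REF (10°C) = 17692 / 14666 = 1.2063
Fold change = 1.2063 / 0.16132 = 7.4780
log2(7.4780) = 2.9027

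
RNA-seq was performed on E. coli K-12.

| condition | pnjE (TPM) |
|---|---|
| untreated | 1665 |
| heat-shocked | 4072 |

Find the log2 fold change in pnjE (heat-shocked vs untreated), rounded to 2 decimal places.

Fold change = 4072 / 1665 = 2.4456
log2(2.4456) = 1.290

1.29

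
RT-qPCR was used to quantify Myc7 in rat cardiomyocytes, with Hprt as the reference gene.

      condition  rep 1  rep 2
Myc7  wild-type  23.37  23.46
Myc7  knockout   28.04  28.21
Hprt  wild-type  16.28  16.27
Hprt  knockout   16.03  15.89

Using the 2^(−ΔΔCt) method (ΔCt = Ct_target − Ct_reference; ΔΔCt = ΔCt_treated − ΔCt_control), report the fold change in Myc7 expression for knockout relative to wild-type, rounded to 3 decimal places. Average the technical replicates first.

0.031

Mean Ct: Myc7 wild-type 23.415; Myc7 knockout 28.125; Hprt wild-type 16.275; Hprt knockout 15.960
ΔCt(wild-type) = 23.415 − 16.275 = 7.140
ΔCt(knockout) = 28.125 − 15.960 = 12.165
ΔΔCt = 12.165 − 7.140 = 5.025
Fold change = 2^(−5.025) = 0.0307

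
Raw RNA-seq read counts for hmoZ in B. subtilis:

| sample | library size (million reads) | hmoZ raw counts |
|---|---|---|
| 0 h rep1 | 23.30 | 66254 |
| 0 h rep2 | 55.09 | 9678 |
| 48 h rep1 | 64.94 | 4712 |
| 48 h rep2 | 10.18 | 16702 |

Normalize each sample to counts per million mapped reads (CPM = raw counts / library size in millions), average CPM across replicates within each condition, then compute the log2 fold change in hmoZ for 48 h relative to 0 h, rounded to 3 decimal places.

-0.817

CPM(0 h rep1) = 66254 / 23.30 = 2843.5193
CPM(0 h rep2) = 9678 / 55.09 = 175.6762
CPM(48 h rep1) = 4712 / 64.94 = 72.5593
CPM(48 h rep2) = 16702 / 10.18 = 1640.6680
mean CPM(0 h) = 1509.5977; mean CPM(48 h) = 856.6136
Fold change = 856.6136 / 1509.5977 = 0.56744
log2(0.56744) = -0.8174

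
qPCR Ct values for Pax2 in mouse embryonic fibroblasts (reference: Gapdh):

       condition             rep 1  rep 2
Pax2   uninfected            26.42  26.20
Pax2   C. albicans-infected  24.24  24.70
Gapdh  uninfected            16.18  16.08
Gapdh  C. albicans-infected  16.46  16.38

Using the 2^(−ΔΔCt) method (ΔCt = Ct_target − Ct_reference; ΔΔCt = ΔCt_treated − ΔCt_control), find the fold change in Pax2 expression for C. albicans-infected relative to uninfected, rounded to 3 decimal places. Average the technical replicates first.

4.377

Mean Ct: Pax2 uninfected 26.310; Pax2 C. albicans-infected 24.470; Gapdh uninfected 16.130; Gapdh C. albicans-infected 16.420
ΔCt(uninfected) = 26.310 − 16.130 = 10.180
ΔCt(C. albicans-infected) = 24.470 − 16.420 = 8.050
ΔΔCt = 8.050 − 10.180 = -2.130
Fold change = 2^(−(-2.130)) = 2^2.130 = 4.3772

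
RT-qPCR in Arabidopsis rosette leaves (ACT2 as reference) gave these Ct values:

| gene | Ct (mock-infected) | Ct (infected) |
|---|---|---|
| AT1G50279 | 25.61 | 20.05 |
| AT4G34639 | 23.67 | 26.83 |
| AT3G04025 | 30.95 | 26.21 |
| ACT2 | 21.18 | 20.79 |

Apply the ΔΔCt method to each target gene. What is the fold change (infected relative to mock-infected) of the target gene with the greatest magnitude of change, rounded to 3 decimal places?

36.002

AT1G50279: ΔΔCt = (20.05−20.79) − (25.61−21.18) = -0.74 − 4.43 = -5.17; fold change = 2^5.17 = 36.002
AT4G34639: ΔΔCt = (26.83−20.79) − (23.67−21.18) = 6.04 − 2.49 = 3.55; fold change = 2^-3.55 = 0.085
AT3G04025: ΔΔCt = (26.21−20.79) − (30.95−21.18) = 5.42 − 9.77 = -4.35; fold change = 2^4.35 = 20.393
AT1G50279 has the largest |ΔΔCt| = 5.17.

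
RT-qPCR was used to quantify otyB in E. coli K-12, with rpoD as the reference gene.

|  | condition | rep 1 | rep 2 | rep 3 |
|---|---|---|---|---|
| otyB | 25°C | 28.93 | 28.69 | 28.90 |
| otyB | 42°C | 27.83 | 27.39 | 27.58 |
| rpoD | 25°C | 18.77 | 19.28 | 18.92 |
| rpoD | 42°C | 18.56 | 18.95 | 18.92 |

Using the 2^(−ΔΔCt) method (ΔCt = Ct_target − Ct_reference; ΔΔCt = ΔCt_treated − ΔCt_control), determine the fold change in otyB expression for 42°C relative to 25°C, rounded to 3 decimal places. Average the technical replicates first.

2.085

Mean Ct: otyB 25°C 28.840; otyB 42°C 27.600; rpoD 25°C 18.990; rpoD 42°C 18.810
ΔCt(25°C) = 28.840 − 18.990 = 9.850
ΔCt(42°C) = 27.600 − 18.810 = 8.790
ΔΔCt = 8.790 − 9.850 = -1.060
Fold change = 2^(−(-1.060)) = 2^1.060 = 2.0849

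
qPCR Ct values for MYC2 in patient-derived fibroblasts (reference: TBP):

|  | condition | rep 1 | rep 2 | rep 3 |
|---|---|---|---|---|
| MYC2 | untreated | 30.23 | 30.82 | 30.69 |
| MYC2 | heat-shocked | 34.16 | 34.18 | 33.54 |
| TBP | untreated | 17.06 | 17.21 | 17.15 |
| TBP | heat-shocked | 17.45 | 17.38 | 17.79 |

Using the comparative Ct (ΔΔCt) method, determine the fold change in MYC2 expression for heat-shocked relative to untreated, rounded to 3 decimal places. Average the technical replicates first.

0.127

Mean Ct: MYC2 untreated 30.580; MYC2 heat-shocked 33.960; TBP untreated 17.140; TBP heat-shocked 17.540
ΔCt(untreated) = 30.580 − 17.140 = 13.440
ΔCt(heat-shocked) = 33.960 − 17.540 = 16.420
ΔΔCt = 16.420 − 13.440 = 2.980
Fold change = 2^(−2.980) = 0.1267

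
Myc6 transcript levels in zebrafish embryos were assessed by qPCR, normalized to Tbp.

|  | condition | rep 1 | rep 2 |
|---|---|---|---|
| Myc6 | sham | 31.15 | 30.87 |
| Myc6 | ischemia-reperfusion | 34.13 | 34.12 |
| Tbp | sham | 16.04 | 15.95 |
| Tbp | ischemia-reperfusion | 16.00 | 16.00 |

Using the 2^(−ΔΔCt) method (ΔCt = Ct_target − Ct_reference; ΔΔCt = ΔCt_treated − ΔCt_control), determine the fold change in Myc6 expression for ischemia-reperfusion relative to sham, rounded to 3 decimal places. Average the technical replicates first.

Mean Ct: Myc6 sham 31.010; Myc6 ischemia-reperfusion 34.125; Tbp sham 15.995; Tbp ischemia-reperfusion 16.000
ΔCt(sham) = 31.010 − 15.995 = 15.015
ΔCt(ischemia-reperfusion) = 34.125 − 16.000 = 18.125
ΔΔCt = 18.125 − 15.015 = 3.110
Fold change = 2^(−3.110) = 0.1158

0.116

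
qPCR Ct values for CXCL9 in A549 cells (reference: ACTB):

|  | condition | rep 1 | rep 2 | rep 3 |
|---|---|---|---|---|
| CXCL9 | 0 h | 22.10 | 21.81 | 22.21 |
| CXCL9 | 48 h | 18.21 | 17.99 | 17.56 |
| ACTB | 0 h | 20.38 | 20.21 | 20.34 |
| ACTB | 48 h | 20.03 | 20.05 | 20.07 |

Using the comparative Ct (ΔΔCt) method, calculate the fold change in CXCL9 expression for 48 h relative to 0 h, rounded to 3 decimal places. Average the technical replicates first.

14.520

Mean Ct: CXCL9 0 h 22.040; CXCL9 48 h 17.920; ACTB 0 h 20.310; ACTB 48 h 20.050
ΔCt(0 h) = 22.040 − 20.310 = 1.730
ΔCt(48 h) = 17.920 − 20.050 = -2.130
ΔΔCt = -2.130 − 1.730 = -3.860
Fold change = 2^(−(-3.860)) = 2^3.860 = 14.5203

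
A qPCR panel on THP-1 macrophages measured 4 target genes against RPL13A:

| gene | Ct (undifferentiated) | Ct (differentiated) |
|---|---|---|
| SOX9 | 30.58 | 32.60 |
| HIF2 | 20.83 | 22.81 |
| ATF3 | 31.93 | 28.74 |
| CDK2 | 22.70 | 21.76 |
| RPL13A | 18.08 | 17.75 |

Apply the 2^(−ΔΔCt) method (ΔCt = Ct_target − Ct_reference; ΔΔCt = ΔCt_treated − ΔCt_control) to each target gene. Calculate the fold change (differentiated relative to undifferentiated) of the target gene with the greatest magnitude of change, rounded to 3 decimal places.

SOX9: ΔΔCt = (32.60−17.75) − (30.58−18.08) = 14.85 − 12.50 = 2.35; fold change = 2^-2.35 = 0.196
HIF2: ΔΔCt = (22.81−17.75) − (20.83−18.08) = 5.06 − 2.75 = 2.31; fold change = 2^-2.31 = 0.202
ATF3: ΔΔCt = (28.74−17.75) − (31.93−18.08) = 10.99 − 13.85 = -2.86; fold change = 2^2.86 = 7.260
CDK2: ΔΔCt = (21.76−17.75) − (22.70−18.08) = 4.01 − 4.62 = -0.61; fold change = 2^0.61 = 1.526
ATF3 has the largest |ΔΔCt| = 2.86.

7.260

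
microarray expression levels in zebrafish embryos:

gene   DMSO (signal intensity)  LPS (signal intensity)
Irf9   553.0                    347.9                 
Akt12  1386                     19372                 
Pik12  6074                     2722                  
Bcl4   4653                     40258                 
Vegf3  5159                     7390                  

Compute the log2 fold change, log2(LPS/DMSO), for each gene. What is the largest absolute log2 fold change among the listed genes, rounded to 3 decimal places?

log2(347.9/553.0) = -0.669  (Irf9)
log2(19372/1386) = 3.805  (Akt12)
log2(2722/6074) = -1.158  (Pik12)
log2(40258/4653) = 3.113  (Bcl4)
log2(7390/5159) = 0.518  (Vegf3)
The largest magnitude belongs to Akt12.

3.805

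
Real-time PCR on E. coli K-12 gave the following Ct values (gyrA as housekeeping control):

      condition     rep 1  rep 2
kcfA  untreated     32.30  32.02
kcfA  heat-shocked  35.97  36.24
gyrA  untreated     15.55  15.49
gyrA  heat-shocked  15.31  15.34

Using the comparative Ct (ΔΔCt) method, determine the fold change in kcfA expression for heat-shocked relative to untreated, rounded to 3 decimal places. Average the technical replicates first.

Mean Ct: kcfA untreated 32.160; kcfA heat-shocked 36.105; gyrA untreated 15.520; gyrA heat-shocked 15.325
ΔCt(untreated) = 32.160 − 15.520 = 16.640
ΔCt(heat-shocked) = 36.105 − 15.325 = 20.780
ΔΔCt = 20.780 − 16.640 = 4.140
Fold change = 2^(−4.140) = 0.0567

0.057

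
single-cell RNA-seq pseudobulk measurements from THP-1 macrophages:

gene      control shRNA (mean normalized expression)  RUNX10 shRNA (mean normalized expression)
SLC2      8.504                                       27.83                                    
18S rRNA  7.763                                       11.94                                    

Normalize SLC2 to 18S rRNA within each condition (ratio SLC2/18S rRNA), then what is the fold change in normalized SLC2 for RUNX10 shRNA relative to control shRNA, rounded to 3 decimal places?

2.128

SLC2/18S rRNA (control shRNA) = 8.504 / 7.763 = 1.0955
SLC2/18S rRNA (RUNX10 shRNA) = 27.83 / 11.94 = 2.3308
Fold change = 2.3308 / 1.0955 = 2.1277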